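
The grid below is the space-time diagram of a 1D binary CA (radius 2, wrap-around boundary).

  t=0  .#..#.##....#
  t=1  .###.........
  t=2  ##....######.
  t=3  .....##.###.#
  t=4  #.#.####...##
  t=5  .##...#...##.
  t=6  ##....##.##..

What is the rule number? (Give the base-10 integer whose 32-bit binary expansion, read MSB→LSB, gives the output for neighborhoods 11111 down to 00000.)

3426493401

  [31] ##### => #  t=2,i=8
  [30] ####. => #  t=2,i=10
  [29] ###.# => .  t=2,i=11
  [28] ###.. => .  t=1,i=3
  [27] ##.## => #  t=2,i=12
  [26] ##.#. => #  t=3,i=11
  [25] ##..# => .  t=5,i=12
  [24] ##... => .  t=0,i=8
  [23] #.### => .  t=3,i=8
  [22] #.##. => .  t=0,i=6
  [21] #.#.# => #  t=4,i=2
  [20] #.#.. => #  t=0,i=1
  [19] #..## => #  t=5,i=0
  [18] #..#. => #  t=0,i=3
  [17] #...# => .  t=4,i=9
  [16] #.... => .  t=0,i=9
  [15] .#### => .  t=2,i=7
  [14] .###. => .  t=1,i=2
  [13] .##.# => #  t=3,i=6
  [12] .##.. => .  t=0,i=7
  [11] .#.## => .  t=0,i=5
  [10] .#.#. => .  t=0,i=0
  [9] .#..# => #  t=0,i=2
  [8] .#... => #  t=3,i=0
  [7] ..### => #  t=1,i=1
  [6] ..##. => #  t=3,i=5
  [5] ..#.# => .  t=0,i=4
  [4] ..#.. => #  t=5,i=6
  [3] ...## => #  t=1,i=0
  [2] ...#. => .  t=0,i=11
  [1] ....# => .  t=0,i=10
  [0] ..... => #  t=1,i=6
  bits 11001100001111000010001111011001 = 3426493401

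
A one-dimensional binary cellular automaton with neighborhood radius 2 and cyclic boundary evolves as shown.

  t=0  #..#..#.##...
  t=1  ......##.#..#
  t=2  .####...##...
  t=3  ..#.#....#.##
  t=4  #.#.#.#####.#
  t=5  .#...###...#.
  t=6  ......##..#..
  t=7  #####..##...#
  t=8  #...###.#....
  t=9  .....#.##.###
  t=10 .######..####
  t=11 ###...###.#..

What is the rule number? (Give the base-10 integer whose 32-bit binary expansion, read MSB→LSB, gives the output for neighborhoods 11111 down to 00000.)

  [31] ##### => .  t=4,i=8
  [30] ####. => .  t=2,i=3
  [29] ###.# => .  t=4,i=10
  [28] ###.. => #  t=2,i=4
  [27] ##.## => #  t=4,i=11
  [26] ##.#. => #  t=1,i=8
  [25] ##..# => #  t=3,i=0
  [24] ##... => .  t=0,i=10
  [23] #.### => #  t=4,i=6
  [22] #.##. => .  t=0,i=8
  [21] #.#.# => .  t=4,i=2
  [20] #.#.. => #  t=1,i=9
  [19] #..## => #  t=7,i=6
  [18] #..#. => .  t=0,i=2
  [17] #...# => .  t=0,i=11
  [16] #.... => #  t=1,i=1
  [15] .#### => #  t=2,i=2
  [14] .###. => #  t=5,i=6
  [13] .##.# => .  t=1,i=7
  [12] .##.. => #  t=0,i=9
  [11] .#.## => #  t=0,i=7
  [10] .#.#. => .  t=3,i=3
  [9] .#..# => .  t=0,i=1
  [8] .#... => .  t=1,i=0
  [7] ..### => .  t=2,i=1
  [6] ..##. => .  t=1,i=6
  [5] ..#.# => #  t=0,i=6
  [4] ..#.. => .  t=0,i=0
  [3] ...## => .  t=1,i=5
  [2] ...#. => #  t=0,i=12
  [1] ....# => #  t=1,i=4
  [0] ..... => #  t=1,i=2
  bits 00011110100110011101100000100111 = 513398823

513398823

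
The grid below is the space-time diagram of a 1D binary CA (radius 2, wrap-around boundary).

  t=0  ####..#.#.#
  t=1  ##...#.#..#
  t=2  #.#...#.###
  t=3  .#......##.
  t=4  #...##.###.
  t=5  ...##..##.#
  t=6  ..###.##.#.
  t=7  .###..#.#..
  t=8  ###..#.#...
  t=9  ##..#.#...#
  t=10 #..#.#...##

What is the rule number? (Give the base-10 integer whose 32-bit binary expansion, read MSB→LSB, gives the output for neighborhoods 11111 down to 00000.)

2244794057

  #####|#  b31=1 t=0,i=1
  ####.|.  b30=0 t=0,i=2
  ###.#|.  b29=0 t=2,i=0
  ###..|.  b28=0 t=0,i=3
  ##.##|.  b27=0 t=4,i=6
  ##.#.|#  b26=1 t=2,i=1
  ##..#|.  b25=0 t=0,i=4
  ##...|#  b24=1 t=1,i=2
  #.###|#  b23=1 t=0,i=10
  #.##.|#  b22=1 t=6,i=6
  #.#.#|.  b21=0 t=0,i=8
  #.#..|.  b20=0 t=1,i=7
  #..##|#  b19=1 t=1,i=9
  #..#.|#  b18=1 t=0,i=5
  #...#|.  b17=0 t=1,i=3
  #....|.  b16=0 t=3,i=3
  .####|#  b15=1 t=0,i=0
  .###.|#  b14=1 t=1,i=0
  .##.#|.  b13=0 t=4,i=5
  .##..|#  b12=1 t=3,i=9
  .#.##|.  b11=0 t=0,i=9
  .#.#.|#  b10=1 t=0,i=7
  .#..#|#  b9=1 t=1,i=8
  .#...|.  b8=0 t=2,i=3
  ..###|#  b7=1 t=1,i=10
  ..##.|#  b6=1 t=3,i=8
  ..#.#|.  b5=0 t=0,i=6
  ..#..|.  b4=0 t=3,i=1
  ...##|#  b3=1 t=3,i=7
  ...#.|.  b2=0 t=1,i=4
  ....#|.  b1=0 t=3,i=6
  .....|#  b0=1 t=3,i=4
  bits 10000101110011001101011011001001 = 2244794057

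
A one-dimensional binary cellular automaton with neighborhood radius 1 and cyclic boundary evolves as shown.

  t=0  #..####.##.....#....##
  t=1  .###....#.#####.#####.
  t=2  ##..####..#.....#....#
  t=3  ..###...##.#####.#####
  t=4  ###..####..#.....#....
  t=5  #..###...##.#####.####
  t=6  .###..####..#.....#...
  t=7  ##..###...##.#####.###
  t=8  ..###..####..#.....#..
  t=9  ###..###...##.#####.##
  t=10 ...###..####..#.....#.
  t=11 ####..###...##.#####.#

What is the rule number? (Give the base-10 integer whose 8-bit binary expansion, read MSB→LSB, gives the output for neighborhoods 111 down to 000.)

27

  [7] ### => .  t=0,i=4
  [6] ##. => .  t=0,i=0
  [5] #.# => .  t=0,i=7
  [4] #.. => #  t=0,i=1
  [3] .## => #  t=0,i=3
  [2] .#. => .  t=0,i=15
  [1] ..# => #  t=0,i=2
  [0] ... => #  t=0,i=11
  bits 00011011 = 27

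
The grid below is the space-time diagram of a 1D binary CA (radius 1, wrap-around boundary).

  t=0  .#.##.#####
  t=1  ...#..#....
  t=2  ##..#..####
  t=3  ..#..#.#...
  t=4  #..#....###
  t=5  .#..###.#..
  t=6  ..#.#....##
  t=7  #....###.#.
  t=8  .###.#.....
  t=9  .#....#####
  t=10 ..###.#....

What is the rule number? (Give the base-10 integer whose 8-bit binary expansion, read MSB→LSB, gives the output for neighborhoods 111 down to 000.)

  ###|.  b7=0 t=0,i=7
  ##.|.  b6=0 t=0,i=4
  #.#|.  b5=0 t=0,i=0
  #..|#  b4=1 t=1,i=4
  .##|#  b3=1 t=0,i=3
  .#.|.  b2=0 t=0,i=1
  ..#|.  b1=0 t=1,i=2
  ...|#  b0=1 t=1,i=0
  bits 00011001 = 25

25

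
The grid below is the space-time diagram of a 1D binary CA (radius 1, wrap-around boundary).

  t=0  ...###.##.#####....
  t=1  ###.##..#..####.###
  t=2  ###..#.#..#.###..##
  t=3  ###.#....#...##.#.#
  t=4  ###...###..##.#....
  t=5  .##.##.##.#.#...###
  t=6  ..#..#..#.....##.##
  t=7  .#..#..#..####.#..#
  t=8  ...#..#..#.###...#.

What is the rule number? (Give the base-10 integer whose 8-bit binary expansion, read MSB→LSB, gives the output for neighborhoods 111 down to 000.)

195

  [7] ### => #  t=0,i=4
  [6] ##. => #  t=0,i=5
  [5] #.# => .  t=0,i=6
  [4] #.. => .  t=0,i=15
  [3] .## => .  t=0,i=3
  [2] .#. => .  t=1,i=8
  [1] ..# => #  t=0,i=2
  [0] ... => #  t=0,i=0
  bits 11000011 = 195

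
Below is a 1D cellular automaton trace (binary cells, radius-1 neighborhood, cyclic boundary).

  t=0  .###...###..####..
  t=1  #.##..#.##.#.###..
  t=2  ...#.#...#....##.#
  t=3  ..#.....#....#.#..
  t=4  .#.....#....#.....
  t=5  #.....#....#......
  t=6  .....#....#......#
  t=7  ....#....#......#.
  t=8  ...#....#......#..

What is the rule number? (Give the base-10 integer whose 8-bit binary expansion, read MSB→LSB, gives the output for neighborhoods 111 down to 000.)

  ###|#  b7=1 t=0,i=2
  ##.|#  b6=1 t=0,i=3
  #.#|.  b5=0 t=1,i=1
  #..|.  b4=0 t=0,i=4
  .##|.  b3=0 t=0,i=1
  .#.|.  b2=0 t=1,i=0
  ..#|#  b1=1 t=0,i=0
  ...|.  b0=0 t=0,i=5
  bits 11000010 = 194

194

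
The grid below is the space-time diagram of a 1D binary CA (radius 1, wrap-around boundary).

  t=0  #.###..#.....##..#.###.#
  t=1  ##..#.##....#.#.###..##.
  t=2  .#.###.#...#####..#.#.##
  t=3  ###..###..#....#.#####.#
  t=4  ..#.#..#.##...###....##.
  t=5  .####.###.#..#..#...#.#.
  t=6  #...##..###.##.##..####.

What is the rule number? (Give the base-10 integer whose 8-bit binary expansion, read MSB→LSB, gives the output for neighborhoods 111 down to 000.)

  ###|.  b7=0 t=0,i=3
  ##.|#  b6=1 t=0,i=0
  #.#|#  b5=1 t=0,i=1
  #..|.  b4=0 t=0,i=5
  .##|.  b3=0 t=0,i=2
  .#.|#  b2=1 t=0,i=7
  ..#|#  b1=1 t=0,i=6
  ...|.  b0=0 t=0,i=9
  bits 01100110 = 102

102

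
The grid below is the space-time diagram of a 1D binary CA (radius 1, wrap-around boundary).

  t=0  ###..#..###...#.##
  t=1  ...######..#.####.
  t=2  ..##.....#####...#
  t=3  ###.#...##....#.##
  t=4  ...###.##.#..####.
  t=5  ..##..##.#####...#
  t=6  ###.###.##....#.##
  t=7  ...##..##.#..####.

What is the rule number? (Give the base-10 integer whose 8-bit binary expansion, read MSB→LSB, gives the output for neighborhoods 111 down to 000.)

62

  [7] ### => .  t=0,i=0
  [6] ##. => .  t=0,i=2
  [5] #.# => #  t=0,i=15
  [4] #.. => #  t=0,i=3
  [3] .## => #  t=0,i=8
  [2] .#. => #  t=0,i=5
  [1] ..# => #  t=0,i=4
  [0] ... => .  t=0,i=12
  bits 00111110 = 62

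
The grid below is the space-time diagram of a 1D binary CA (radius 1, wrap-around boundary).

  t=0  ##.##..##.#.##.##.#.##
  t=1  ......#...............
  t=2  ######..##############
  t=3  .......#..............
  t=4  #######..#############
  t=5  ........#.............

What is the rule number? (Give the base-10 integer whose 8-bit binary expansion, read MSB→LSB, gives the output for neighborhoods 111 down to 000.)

  nb ###: next=.  (t=0,i=0, bit7=0)
  nb ##.: next=.  (t=0,i=1, bit6=0)
  nb #.#: next=.  (t=0,i=2, bit5=0)
  nb #..: next=.  (t=0,i=5, bit4=0)
  nb .##: next=.  (t=0,i=3, bit3=0)
  nb .#.: next=.  (t=0,i=10, bit2=0)
  nb ..#: next=#  (t=0,i=6, bit1=1)
  nb ...: next=#  (t=1,i=0, bit0=1)
  bits 00000011 = 3

3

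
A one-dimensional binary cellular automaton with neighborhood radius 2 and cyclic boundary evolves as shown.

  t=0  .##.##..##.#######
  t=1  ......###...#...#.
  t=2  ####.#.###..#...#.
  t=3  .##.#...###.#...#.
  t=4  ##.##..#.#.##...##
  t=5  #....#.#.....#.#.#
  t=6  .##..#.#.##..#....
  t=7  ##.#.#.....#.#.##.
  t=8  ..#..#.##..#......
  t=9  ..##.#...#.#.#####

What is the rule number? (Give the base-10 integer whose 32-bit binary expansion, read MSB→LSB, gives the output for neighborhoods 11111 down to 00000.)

  #####|.  b31=0 t=0,i=13
  ####.|#  b30=1 t=0,i=16
  ###.#|.  b29=0 t=0,i=17
  ###..|#  b28=1 t=1,i=8
  ##.##|.  b27=0 t=0,i=0
  ##.#.|#  b26=1 t=2,i=4
  ##..#|#  b25=1 t=0,i=6
  ##...|#  b24=1 t=1,i=9
  #.###|.  b23=0 t=0,i=11
  #.##.|.  b22=0 t=0,i=1
  #.#.#|.  b21=0 t=2,i=5
  #.#..|#  b20=1 t=3,i=4
  #..##|#  b19=1 t=0,i=7
  #..#.|.  b18=0 t=2,i=11
  #...#|.  b17=0 t=1,i=10
  #....|#  b16=1 t=1,i=0
  .####|#  b15=1 t=0,i=12
  .###.|#  b14=1 t=1,i=7
  .##.#|.  b13=0 t=0,i=2
  .##..|.  b12=0 t=0,i=5
  .#.##|.  b11=0 t=2,i=6
  .#.#.|.  b10=0 t=4,i=8
  .#..#|#  b9=1 t=3,i=17
  .#...|.  b8=0 t=1,i=13
  ..###|.  b7=0 t=1,i=6
  ..##.|#  b6=1 t=0,i=8
  ..#.#|#  b5=1 t=2,i=16
  ..#..|#  b4=1 t=1,i=12
  ...##|#  b3=1 t=1,i=5
  ...#.|.  b2=0 t=1,i=11
  ....#|.  b1=0 t=1,i=4
  .....|#  b0=1 t=1,i=1
  bits 01010111000110011100001001111001 = 1461305977

1461305977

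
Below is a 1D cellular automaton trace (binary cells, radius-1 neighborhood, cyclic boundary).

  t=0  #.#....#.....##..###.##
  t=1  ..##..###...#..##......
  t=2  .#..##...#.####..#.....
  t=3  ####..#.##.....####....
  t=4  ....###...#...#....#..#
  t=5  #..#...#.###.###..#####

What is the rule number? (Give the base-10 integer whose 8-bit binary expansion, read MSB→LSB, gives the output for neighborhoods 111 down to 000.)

22

  nb ###: next=.  (t=0,i=18, bit7=0)
  nb ##.: next=.  (t=0,i=0, bit6=0)
  nb #.#: next=.  (t=0,i=1, bit5=0)
  nb #..: next=#  (t=0,i=3, bit4=1)
  nb .##: next=.  (t=0,i=13, bit3=0)
  nb .#.: next=#  (t=0,i=2, bit2=1)
  nb ..#: next=#  (t=0,i=6, bit1=1)
  nb ...: next=.  (t=0,i=4, bit0=0)
  bits 00010110 = 22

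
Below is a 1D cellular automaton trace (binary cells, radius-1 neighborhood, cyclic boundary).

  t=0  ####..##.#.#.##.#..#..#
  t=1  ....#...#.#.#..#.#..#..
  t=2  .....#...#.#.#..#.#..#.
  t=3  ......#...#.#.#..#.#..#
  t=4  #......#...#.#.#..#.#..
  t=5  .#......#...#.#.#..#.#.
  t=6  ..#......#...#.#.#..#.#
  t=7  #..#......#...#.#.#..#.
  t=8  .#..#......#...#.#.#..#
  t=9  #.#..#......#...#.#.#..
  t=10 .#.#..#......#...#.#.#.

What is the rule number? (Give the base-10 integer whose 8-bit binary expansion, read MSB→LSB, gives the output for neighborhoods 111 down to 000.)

48

  ###|.  b7=0 t=0,i=0
  ##.|.  b6=0 t=0,i=3
  #.#|#  b5=1 t=0,i=8
  #..|#  b4=1 t=0,i=4
  .##|.  b3=0 t=0,i=6
  .#.|.  b2=0 t=0,i=9
  ..#|.  b1=0 t=0,i=5
  ...|.  b0=0 t=1,i=0
  bits 00110000 = 48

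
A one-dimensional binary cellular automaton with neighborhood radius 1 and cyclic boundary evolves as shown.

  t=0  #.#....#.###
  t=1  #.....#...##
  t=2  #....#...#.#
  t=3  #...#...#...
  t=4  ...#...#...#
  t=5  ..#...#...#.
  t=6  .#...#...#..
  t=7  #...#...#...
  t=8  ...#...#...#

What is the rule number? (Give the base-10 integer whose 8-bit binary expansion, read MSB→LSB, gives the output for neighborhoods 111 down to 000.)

194

  nb ###: next=#  (t=0,i=10, bit7=1)
  nb ##.: next=#  (t=0,i=0, bit6=1)
  nb #.#: next=.  (t=0,i=1, bit5=0)
  nb #..: next=.  (t=0,i=3, bit4=0)
  nb .##: next=.  (t=0,i=9, bit3=0)
  nb .#.: next=.  (t=0,i=2, bit2=0)
  nb ..#: next=#  (t=0,i=6, bit1=1)
  nb ...: next=.  (t=0,i=4, bit0=0)
  bits 11000010 = 194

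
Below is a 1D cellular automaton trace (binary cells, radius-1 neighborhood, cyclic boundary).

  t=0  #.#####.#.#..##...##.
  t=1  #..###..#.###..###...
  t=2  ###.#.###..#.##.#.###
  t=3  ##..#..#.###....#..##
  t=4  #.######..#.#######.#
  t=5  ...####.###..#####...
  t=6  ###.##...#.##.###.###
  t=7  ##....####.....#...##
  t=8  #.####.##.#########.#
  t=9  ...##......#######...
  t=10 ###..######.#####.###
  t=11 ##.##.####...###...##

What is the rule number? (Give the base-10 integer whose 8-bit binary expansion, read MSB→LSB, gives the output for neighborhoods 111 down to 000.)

151

  ### -> #   bit 7 = 1  t=0,i=3
  ##. -> .   bit 6 = 0  t=0,i=6
  #.# -> .   bit 5 = 0  t=0,i=1
  #.. -> #   bit 4 = 1  t=0,i=11
  .## -> .   bit 3 = 0  t=0,i=2
  .#. -> #   bit 2 = 1  t=0,i=0
  ..# -> #   bit 1 = 1  t=0,i=12
  ... -> #   bit 0 = 1  t=0,i=16
  bits 10010111 = 151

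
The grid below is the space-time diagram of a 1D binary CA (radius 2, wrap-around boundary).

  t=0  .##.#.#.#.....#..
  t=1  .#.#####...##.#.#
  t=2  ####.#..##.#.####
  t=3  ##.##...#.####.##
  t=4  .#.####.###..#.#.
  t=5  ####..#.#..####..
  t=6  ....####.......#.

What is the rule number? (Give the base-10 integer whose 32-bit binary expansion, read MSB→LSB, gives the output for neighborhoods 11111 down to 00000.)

2816875635

  ##### -> #   bit 31 = 1  t=1,i=5
  ####. -> .   bit 30 = 0  t=1,i=6
  ###.# -> #   bit 29 = 1  t=2,i=3
  ###.. -> .   bit 28 = 0  t=1,i=7
  ##.## -> .   bit 27 = 0  t=3,i=2
  ##.#. -> #   bit 26 = 1  t=0,i=3
  ##..# -> #   bit 25 = 1  t=4,i=11
  ##... -> #   bit 24 = 1  t=1,i=8
  #.### -> #   bit 23 = 1  t=1,i=3
  #.##. -> #   bit 22 = 1  t=3,i=3
  #.#.# -> #   bit 21 = 1  t=0,i=4
  #.#.. -> .   bit 20 = 0  t=0,i=8
  #..## -> .   bit 19 = 0  t=2,i=7
  #..#. -> #   bit 18 = 1  t=4,i=0
  #...# -> #   bit 17 = 1  t=0,i=16
  #.... -> .   bit 16 = 0  t=0,i=10
  .#### -> .   bit 15 = 0  t=1,i=4
  .###. -> .   bit 14 = 0  t=4,i=9
  .##.# -> .   bit 13 = 0  t=0,i=2
  .##.. -> #   bit 12 = 1  t=3,i=4
  .#.## -> #   bit 11 = 1  t=1,i=2
  .#.#. -> #   bit 10 = 1  t=0,i=5
  .#..# -> .   bit 9 = 0  t=2,i=6
  .#... -> .   bit 8 = 0  t=0,i=9
  ..### -> .   bit 7 = 0  t=5,i=0
  ..##. -> #   bit 6 = 1  t=0,i=1
  ..#.# -> #   bit 5 = 1  t=3,i=8
  ..#.. -> #   bit 4 = 1  t=0,i=14
  ...## -> .   bit 3 = 0  t=0,i=0
  ...#. -> .   bit 2 = 0  t=0,i=13
  ....# -> #   bit 1 = 1  t=0,i=12
  ..... -> #   bit 0 = 1  t=0,i=11
  bits 10100111111001100001110001110011 = 2816875635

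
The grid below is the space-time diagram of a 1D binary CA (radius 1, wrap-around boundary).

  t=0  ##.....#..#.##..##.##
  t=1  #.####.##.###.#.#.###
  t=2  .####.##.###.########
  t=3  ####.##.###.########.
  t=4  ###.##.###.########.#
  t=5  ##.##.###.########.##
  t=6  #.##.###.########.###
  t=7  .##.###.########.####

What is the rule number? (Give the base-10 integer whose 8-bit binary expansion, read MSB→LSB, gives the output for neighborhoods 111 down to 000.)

189

  ### -> #   bit 7 = 1  t=0,i=0
  ##. -> .   bit 6 = 0  t=0,i=1
  #.# -> #   bit 5 = 1  t=0,i=11
  #.. -> #   bit 4 = 1  t=0,i=2
  .## -> #   bit 3 = 1  t=0,i=12
  .#. -> #   bit 2 = 1  t=0,i=7
  ..# -> .   bit 1 = 0  t=0,i=6
  ... -> #   bit 0 = 1  t=0,i=3
  bits 10111101 = 189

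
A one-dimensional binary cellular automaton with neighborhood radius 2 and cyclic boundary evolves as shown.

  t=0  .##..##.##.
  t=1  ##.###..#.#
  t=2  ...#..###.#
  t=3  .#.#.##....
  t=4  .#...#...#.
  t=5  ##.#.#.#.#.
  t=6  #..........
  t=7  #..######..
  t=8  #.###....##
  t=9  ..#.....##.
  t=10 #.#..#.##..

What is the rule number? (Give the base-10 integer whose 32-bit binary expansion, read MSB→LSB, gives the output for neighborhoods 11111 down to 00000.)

47087865

  [31] ##### => .  t=7,i=5
  [30] ####. => .  t=7,i=7
  [29] ###.# => .  t=1,i=1
  [28] ###.. => .  t=1,i=5
  [27] ##.## => .  t=0,i=7
  [26] ##.#. => .  t=2,i=9
  [25] ##..# => #  t=0,i=3
  [24] ##... => .  t=3,i=7
  [23] #.### => #  t=1,i=3
  [22] #.##. => #  t=0,i=8
  [21] #.#.# => .  t=3,i=3
  [20] #.#.. => .  t=2,i=10
  [19] #..## => #  t=0,i=0
  [18] #..#. => #  t=1,i=7
  [17] #...# => #  t=2,i=1
  [16] #.... => .  t=3,i=8
  [15] .#### => #  t=7,i=4
  [14] .###. => .  t=1,i=0
  [13] .##.# => .  t=0,i=6
  [12] .##.. => .  t=0,i=2
  [11] .#.## => .  t=1,i=9
  [10] .#.#. => .  t=3,i=2
  [9] .#..# => .  t=2,i=4
  [8] .#... => .  t=2,i=0
  [7] ..### => #  t=2,i=6
  [6] ..##. => #  t=0,i=1
  [5] ..#.# => #  t=1,i=8
  [4] ..#.. => #  t=2,i=3
  [3] ...## => #  t=8,i=8
  [2] ...#. => .  t=2,i=2
  [1] ....# => .  t=3,i=10
  [0] ..... => #  t=3,i=9
  bits 00000010110011101000000011111001 = 47087865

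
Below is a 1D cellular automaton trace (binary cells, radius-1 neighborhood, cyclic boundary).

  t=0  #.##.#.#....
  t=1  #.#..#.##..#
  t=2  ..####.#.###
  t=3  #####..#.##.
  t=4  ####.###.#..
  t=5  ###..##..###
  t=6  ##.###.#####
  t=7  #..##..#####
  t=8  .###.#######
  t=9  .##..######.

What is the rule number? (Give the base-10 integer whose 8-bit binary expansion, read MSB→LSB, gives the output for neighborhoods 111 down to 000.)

158

  ### -> #   bit 7 = 1  t=2,i=3
  ##. -> .   bit 6 = 0  t=0,i=3
  #.# -> .   bit 5 = 0  t=0,i=1
  #.. -> #   bit 4 = 1  t=0,i=8
  .## -> #   bit 3 = 1  t=0,i=2
  .#. -> #   bit 2 = 1  t=0,i=0
  ..# -> #   bit 1 = 1  t=0,i=11
  ... -> .   bit 0 = 0  t=0,i=9
  bits 10011110 = 158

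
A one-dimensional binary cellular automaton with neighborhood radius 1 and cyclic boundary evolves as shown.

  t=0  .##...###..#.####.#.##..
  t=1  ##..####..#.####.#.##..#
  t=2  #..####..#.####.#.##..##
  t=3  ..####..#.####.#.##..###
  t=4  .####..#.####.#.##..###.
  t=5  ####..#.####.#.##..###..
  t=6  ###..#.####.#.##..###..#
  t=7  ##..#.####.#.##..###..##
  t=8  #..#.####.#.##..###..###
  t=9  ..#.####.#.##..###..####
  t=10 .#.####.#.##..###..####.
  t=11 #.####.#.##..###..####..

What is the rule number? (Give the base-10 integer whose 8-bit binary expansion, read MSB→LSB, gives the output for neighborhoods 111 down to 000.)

171

  ### -> #   bit 7 = 1  t=0,i=7
  ##. -> .   bit 6 = 0  t=0,i=2
  #.# -> #   bit 5 = 1  t=0,i=12
  #.. -> .   bit 4 = 0  t=0,i=3
  .## -> #   bit 3 = 1  t=0,i=1
  .#. -> .   bit 2 = 0  t=0,i=11
  ..# -> #   bit 1 = 1  t=0,i=0
  ... -> #   bit 0 = 1  t=0,i=4
  bits 10101011 = 171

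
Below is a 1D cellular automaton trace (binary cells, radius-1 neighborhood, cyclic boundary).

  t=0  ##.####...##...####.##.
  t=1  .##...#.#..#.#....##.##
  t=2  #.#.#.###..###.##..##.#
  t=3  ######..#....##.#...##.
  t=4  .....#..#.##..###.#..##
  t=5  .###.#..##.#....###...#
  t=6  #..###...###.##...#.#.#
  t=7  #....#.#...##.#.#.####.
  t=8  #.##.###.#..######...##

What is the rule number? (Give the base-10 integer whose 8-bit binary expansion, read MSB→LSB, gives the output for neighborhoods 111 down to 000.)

101

  nb ###: next=.  (t=0,i=4, bit7=0)
  nb ##.: next=#  (t=0,i=1, bit6=1)
  nb #.#: next=#  (t=0,i=2, bit5=1)
  nb #..: next=.  (t=0,i=7, bit4=0)
  nb .##: next=.  (t=0,i=0, bit3=0)
  nb .#.: next=#  (t=1,i=6, bit2=1)
  nb ..#: next=.  (t=0,i=9, bit1=0)
  nb ...: next=#  (t=0,i=8, bit0=1)
  bits 01100101 = 101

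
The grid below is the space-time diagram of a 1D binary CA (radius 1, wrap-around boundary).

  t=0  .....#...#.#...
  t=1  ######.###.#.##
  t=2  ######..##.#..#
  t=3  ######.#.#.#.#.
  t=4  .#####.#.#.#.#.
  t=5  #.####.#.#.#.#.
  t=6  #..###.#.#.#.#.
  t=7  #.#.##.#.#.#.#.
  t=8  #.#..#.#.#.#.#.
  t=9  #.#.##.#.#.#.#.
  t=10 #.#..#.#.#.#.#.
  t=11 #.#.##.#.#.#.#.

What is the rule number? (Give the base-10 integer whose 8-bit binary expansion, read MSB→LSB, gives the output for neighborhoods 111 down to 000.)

  ### -> #   bit 7 = 1  t=1,i=0
  ##. -> #   bit 6 = 1  t=1,i=5
  #.# -> .   bit 5 = 0  t=0,i=10
  #.. -> .   bit 4 = 0  t=0,i=6
  .## -> .   bit 3 = 0  t=1,i=7
  .#. -> #   bit 2 = 1  t=0,i=5
  ..# -> #   bit 1 = 1  t=0,i=4
  ... -> #   bit 0 = 1  t=0,i=0
  bits 11000111 = 199

199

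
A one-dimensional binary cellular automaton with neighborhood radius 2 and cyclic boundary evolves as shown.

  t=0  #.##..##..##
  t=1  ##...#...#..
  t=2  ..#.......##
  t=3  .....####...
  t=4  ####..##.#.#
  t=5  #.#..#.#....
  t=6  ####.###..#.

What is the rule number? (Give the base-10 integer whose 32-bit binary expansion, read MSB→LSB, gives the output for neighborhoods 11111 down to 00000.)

1763223075

  [31] ##### => .  t=4,i=1
  [30] ####. => #  t=3,i=7
  [29] ###.# => #  t=0,i=0
  [28] ###.. => .  t=3,i=8
  [27] ##.## => #  t=0,i=1
  [26] ##.#. => .  t=4,i=8
  [25] ##..# => .  t=0,i=4
  [24] ##... => #  t=1,i=2
  [23] #.### => .  t=4,i=11
  [22] #.##. => .  t=0,i=2
  [21] #.#.# => .  t=4,i=9
  [20] #.#.. => #  t=5,i=2
  [19] #..## => #  t=0,i=5
  [18] #..#. => .  t=2,i=1
  [17] #...# => .  t=1,i=3
  [16] #.... => .  t=2,i=4
  [15] .#### => #  t=3,i=6
  [14] .###. => .  t=0,i=11
  [13] .##.# => #  t=4,i=7
  [12] .##.. => .  t=0,i=3
  [11] .#.## => .  t=4,i=10
  [10] .#.#. => #  t=5,i=1
  [9] .#..# => #  t=1,i=10
  [8] .#... => .  t=1,i=6
  [7] ..### => .  t=0,i=10
  [6] ..##. => .  t=0,i=6
  [5] ..#.# => #  t=5,i=0
  [4] ..#.. => .  t=1,i=5
  [3] ...## => .  t=2,i=9
  [2] ...#. => .  t=1,i=4
  [1] ....# => #  t=2,i=8
  [0] ..... => #  t=2,i=5
  bits 01101001000110001010011000100011 = 1763223075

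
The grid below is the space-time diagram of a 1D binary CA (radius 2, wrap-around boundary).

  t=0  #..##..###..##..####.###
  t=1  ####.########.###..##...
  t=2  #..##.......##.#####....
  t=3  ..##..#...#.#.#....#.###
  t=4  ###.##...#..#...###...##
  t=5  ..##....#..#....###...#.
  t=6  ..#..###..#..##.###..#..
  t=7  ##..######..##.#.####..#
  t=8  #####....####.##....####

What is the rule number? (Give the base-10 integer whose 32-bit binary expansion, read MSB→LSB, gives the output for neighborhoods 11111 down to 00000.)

1043153094

  nb #####: next=.  (t=1,i=7, bit31=0)
  nb ####.: next=.  (t=0,i=18, bit30=0)
  nb ###.#: next=#  (t=0,i=19, bit29=1)
  nb ###..: next=#  (t=0,i=0, bit28=1)
  nb ##.##: next=#  (t=0,i=20, bit27=1)
  nb ##.#.: next=#  (t=7,i=14, bit26=1)
  nb ##..#: next=#  (t=0,i=1, bit25=1)
  nb ##...: next=.  (t=1,i=21, bit24=0)
  nb #.###: next=.  (t=0,i=21, bit23=0)
  nb #.##.: next=.  (t=4,i=4, bit22=0)
  nb #.#.#: next=#  (t=3,i=12, bit21=1)
  nb #.#..: next=.  (t=3,i=14, bit20=0)
  nb #..##: next=#  (t=0,i=2, bit19=1)
  nb #..#.: next=#  (t=3,i=5, bit18=1)
  nb #...#: next=.  (t=1,i=22, bit17=0)
  nb #....: next=#  (t=2,i=6, bit16=1)
  nb .####: next=.  (t=0,i=17, bit15=0)
  nb .###.: next=#  (t=0,i=8, bit14=1)
  nb .##.#: next=.  (t=2,i=13, bit13=0)
  nb .##..: next=.  (t=0,i=4, bit12=0)
  nb .#.##: next=.  (t=3,i=20, bit11=0)
  nb .#.#.: next=.  (t=3,i=11, bit10=0)
  nb .#..#: next=.  (t=2,i=1, bit9=0)
  nb .#...: next=.  (t=3,i=7, bit8=0)
  nb ..###: next=#  (t=0,i=7, bit7=1)
  nb ..##.: next=#  (t=0,i=3, bit6=1)
  nb ..#.#: next=.  (t=3,i=10, bit5=0)
  nb ..#..: next=.  (t=2,i=0, bit4=0)
  nb ...##: next=.  (t=1,i=23, bit3=0)
  nb ...#.: next=#  (t=2,i=23, bit2=1)
  nb ....#: next=#  (t=2,i=10, bit1=1)
  nb .....: next=.  (t=2,i=7, bit0=0)
  bits 00111110001011010100000011000110 = 1043153094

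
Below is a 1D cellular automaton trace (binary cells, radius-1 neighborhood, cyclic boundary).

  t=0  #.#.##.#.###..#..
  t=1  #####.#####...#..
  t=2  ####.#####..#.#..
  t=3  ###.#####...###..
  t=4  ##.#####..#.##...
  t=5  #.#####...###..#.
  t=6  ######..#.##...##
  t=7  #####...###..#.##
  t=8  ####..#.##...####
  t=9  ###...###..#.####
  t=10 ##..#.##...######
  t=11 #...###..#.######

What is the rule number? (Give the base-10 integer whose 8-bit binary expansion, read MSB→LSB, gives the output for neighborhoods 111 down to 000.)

173

  nb ###: next=#  (t=0,i=10, bit7=1)
  nb ##.: next=.  (t=0,i=5, bit6=0)
  nb #.#: next=#  (t=0,i=1, bit5=1)
  nb #..: next=.  (t=0,i=12, bit4=0)
  nb .##: next=#  (t=0,i=4, bit3=1)
  nb .#.: next=#  (t=0,i=0, bit2=1)
  nb ..#: next=.  (t=0,i=13, bit1=0)
  nb ...: next=#  (t=1,i=12, bit0=1)
  bits 10101101 = 173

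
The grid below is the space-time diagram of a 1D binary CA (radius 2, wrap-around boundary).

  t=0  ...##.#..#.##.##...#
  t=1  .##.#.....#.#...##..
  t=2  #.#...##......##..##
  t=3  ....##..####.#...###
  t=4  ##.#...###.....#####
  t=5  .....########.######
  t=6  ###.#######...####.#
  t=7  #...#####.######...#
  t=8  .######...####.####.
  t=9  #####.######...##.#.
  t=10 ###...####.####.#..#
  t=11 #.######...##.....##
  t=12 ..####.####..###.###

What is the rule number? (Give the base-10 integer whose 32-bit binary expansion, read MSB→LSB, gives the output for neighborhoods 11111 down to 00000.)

  [31] ##### => #  t=4,i=17
  [30] ####. => .  t=3,i=10
  [29] ###.# => .  t=2,i=0
  [28] ###.. => #  t=3,i=19
  [27] ##.## => .  t=0,i=13
  [26] ##.#. => .  t=0,i=5
  [25] ##..# => .  t=2,i=16
  [24] ##... => #  t=0,i=16
  [23] #.### => #  t=5,i=14
  [22] #.##. => .  t=0,i=11
  [21] #.#.# => .  t=9,i=18
  [20] #.#.. => .  t=0,i=6
  [19] #..## => #  t=2,i=17
  [18] #..#. => .  t=0,i=8
  [17] #...# => #  t=0,i=1
  [16] #.... => #  t=1,i=6
  [15] .#### => #  t=3,i=9
  [14] .###. => #  t=2,i=19
  [13] .##.# => #  t=0,i=4
  [12] .##.. => .  t=0,i=15
  [11] .#.## => #  t=0,i=10
  [10] .#.#. => .  t=1,i=11
  [9] .#..# => .  t=0,i=7
  [8] .#... => .  t=0,i=0
  [7] ..### => #  t=2,i=18
  [6] ..##. => .  t=0,i=3
  [5] ..#.# => .  t=0,i=9
  [4] ..#.. => .  t=0,i=19
  [3] ...## => #  t=0,i=2
  [2] ...#. => .  t=0,i=18
  [1] ....# => .  t=1,i=8
  [0] ..... => #  t=1,i=7
  bits 10010001100010111110100010001001 = 2441865353

2441865353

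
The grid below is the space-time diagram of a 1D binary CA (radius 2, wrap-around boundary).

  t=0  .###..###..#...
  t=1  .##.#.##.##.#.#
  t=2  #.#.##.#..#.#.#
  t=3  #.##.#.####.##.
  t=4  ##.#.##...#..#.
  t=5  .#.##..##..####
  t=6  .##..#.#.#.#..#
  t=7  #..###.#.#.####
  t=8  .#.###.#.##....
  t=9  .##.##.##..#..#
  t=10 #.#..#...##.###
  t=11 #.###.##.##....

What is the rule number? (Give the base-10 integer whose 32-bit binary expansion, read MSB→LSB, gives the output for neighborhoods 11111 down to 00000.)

590769122

  ##### -> .   bit 31 = 0  t=7,i=13
  ####. -> .   bit 30 = 0  t=3,i=9
  ###.# -> #   bit 29 = 1  t=3,i=10
  ###.. -> .   bit 28 = 0  t=0,i=3
  ##.## -> .   bit 27 = 0  t=1,i=8
  ##.#. -> .   bit 26 = 0  t=1,i=3
  ##..# -> #   bit 25 = 1  t=0,i=4
  ##... -> #   bit 24 = 1  t=4,i=7
  #.### -> .   bit 23 = 0  t=3,i=7
  #.##. -> .   bit 22 = 0  t=1,i=1
  #.#.# -> #   bit 21 = 1  t=1,i=4
  #.#.. -> #   bit 20 = 1  t=2,i=7
  #..## -> .   bit 19 = 0  t=0,i=5
  #..#. -> #   bit 18 = 1  t=0,i=10
  #...# -> #   bit 17 = 1  t=4,i=8
  #.... -> .   bit 16 = 0  t=0,i=13
  .#### -> .   bit 15 = 0  t=3,i=8
  .###. -> #   bit 14 = 1  t=0,i=2
  .##.# -> #   bit 13 = 1  t=1,i=2
  .##.. -> .   bit 12 = 0  t=4,i=6
  .#.## -> #   bit 11 = 1  t=1,i=0
  .#.#. -> .   bit 10 = 0  t=1,i=13
  .#..# -> #   bit 9 = 1  t=2,i=8
  .#... -> #   bit 8 = 1  t=0,i=12
  ..### -> #   bit 7 = 1  t=0,i=1
  ..##. -> #   bit 6 = 1  t=5,i=7
  ..#.# -> #   bit 5 = 1  t=2,i=10
  ..#.. -> .   bit 4 = 0  t=0,i=11
  ...## -> .   bit 3 = 0  t=0,i=0
  ...#. -> .   bit 2 = 0  t=4,i=9
  ....# -> #   bit 1 = 1  t=0,i=14
  ..... -> .   bit 0 = 0  t=8,i=13
  bits 00100011001101100110101111100010 = 590769122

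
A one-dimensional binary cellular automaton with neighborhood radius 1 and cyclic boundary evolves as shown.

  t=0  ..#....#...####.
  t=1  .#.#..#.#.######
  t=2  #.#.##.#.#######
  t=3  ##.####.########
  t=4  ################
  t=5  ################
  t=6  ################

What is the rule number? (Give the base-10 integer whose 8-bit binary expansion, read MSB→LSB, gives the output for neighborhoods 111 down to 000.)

250

  [7] ### => #  t=0,i=12
  [6] ##. => #  t=0,i=14
  [5] #.# => #  t=1,i=0
  [4] #.. => #  t=0,i=3
  [3] .## => #  t=0,i=11
  [2] .#. => .  t=0,i=2
  [1] ..# => #  t=0,i=1
  [0] ... => .  t=0,i=0
  bits 11111010 = 250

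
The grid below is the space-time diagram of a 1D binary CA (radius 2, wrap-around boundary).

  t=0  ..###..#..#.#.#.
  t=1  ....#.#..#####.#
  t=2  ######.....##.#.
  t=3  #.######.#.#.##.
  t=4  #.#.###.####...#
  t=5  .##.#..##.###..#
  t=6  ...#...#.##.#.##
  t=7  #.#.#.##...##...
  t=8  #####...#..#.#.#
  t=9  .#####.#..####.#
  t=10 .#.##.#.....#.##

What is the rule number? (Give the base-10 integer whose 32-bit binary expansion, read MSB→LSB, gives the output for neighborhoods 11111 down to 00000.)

3718579558

  [31] ##### => #  t=1,i=11
  [30] ####. => #  t=1,i=12
  [29] ###.# => .  t=1,i=13
  [28] ###.. => #  t=0,i=4
  [27] ##.## => #  t=4,i=7
  [26] ##.#. => #  t=1,i=14
  [25] ##..# => .  t=0,i=5
  [24] ##... => #  t=2,i=6
  [23] #.### => #  t=2,i=0
  [22] #.##. => .  t=3,i=13
  [21] #.#.# => #  t=0,i=12
  [20] #.#.. => .  t=0,i=14
  [19] #..## => .  t=1,i=8
  [18] #..#. => #  t=0,i=6
  [17] #...# => .  t=0,i=0
  [16] #.... => #  t=1,i=1
  [15] .#### => .  t=1,i=10
  [14] .###. => .  t=0,i=3
  [13] .##.# => .  t=2,i=12
  [12] .##.. => .  t=6,i=15
  [11] .#.## => .  t=2,i=15
  [10] .#.#. => #  t=0,i=11
  [9] .#..# => .  t=0,i=8
  [8] .#... => #  t=0,i=15
  [7] ..### => .  t=0,i=2
  [6] ..##. => #  t=2,i=11
  [5] ..#.# => #  t=0,i=10
  [4] ..#.. => .  t=0,i=7
  [3] ...## => .  t=0,i=1
  [2] ...#. => #  t=1,i=3
  [1] ....# => #  t=1,i=2
  [0] ..... => .  t=2,i=8
  bits 11011101101001010000010101100110 = 3718579558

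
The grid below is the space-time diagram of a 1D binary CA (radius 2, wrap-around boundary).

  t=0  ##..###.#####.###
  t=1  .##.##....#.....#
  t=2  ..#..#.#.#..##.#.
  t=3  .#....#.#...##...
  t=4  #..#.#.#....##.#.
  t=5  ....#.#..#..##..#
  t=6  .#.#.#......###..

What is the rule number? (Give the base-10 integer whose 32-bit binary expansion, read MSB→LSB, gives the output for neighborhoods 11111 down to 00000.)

  #####|#  b31=1 t=0,i=10
  ####.|.  b30=0 t=0,i=0
  ###.#|.  b29=0 t=0,i=6
  ###..|#  b28=1 t=0,i=1
  ##.##|.  b27=0 t=0,i=7
  ##.#.|.  b26=0 t=2,i=14
  ##..#|#  b25=1 t=0,i=2
  ##...|.  b24=0 t=1,i=6
  #.###|.  b23=0 t=0,i=8
  #.##.|.  b22=0 t=1,i=1
  #.#.#|.  b21=0 t=2,i=7
  #.#..|.  b20=0 t=2,i=9
  #..##|.  b19=0 t=0,i=3
  #..#.|.  b18=0 t=2,i=4
  #...#|.  b17=0 t=2,i=0
  #....|#  b16=1 t=1,i=7
  .####|.  b15=0 t=0,i=9
  .###.|#  b14=1 t=0,i=5
  .##.#|#  b13=1 t=1,i=2
  .##..|#  b12=1 t=1,i=5
  .#.##|.  b11=0 t=1,i=0
  .#.#.|#  b10=1 t=2,i=6
  .#..#|.  b9=0 t=2,i=3
  .#...|.  b8=0 t=1,i=11
  ..###|#  b7=1 t=0,i=4
  ..##.|#  b6=1 t=2,i=12
  ..#.#|.  b5=0 t=1,i=16
  ..#..|.  b4=0 t=1,i=10
  ...##|.  b3=0 t=3,i=11
  ...#.|#  b2=1 t=1,i=9
  ....#|.  b1=0 t=1,i=8
  .....|#  b0=1 t=1,i=13
  bits 10010010000000010111010011000101 = 2449568965

2449568965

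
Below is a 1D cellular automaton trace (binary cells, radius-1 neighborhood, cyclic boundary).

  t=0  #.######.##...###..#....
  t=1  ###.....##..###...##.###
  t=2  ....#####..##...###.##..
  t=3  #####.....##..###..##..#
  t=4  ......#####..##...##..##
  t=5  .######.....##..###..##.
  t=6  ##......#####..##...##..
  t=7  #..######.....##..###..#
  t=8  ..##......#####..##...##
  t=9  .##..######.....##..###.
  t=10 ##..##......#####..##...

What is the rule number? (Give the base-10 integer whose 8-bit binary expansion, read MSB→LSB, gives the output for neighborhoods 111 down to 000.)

  ###|.  b7=0 t=0,i=3
  ##.|.  b6=0 t=0,i=7
  #.#|#  b5=1 t=0,i=1
  #..|.  b4=0 t=0,i=11
  .##|#  b3=1 t=0,i=2
  .#.|#  b2=1 t=0,i=0
  ..#|#  b1=1 t=0,i=13
  ...|#  b0=1 t=0,i=12
  bits 00101111 = 47

47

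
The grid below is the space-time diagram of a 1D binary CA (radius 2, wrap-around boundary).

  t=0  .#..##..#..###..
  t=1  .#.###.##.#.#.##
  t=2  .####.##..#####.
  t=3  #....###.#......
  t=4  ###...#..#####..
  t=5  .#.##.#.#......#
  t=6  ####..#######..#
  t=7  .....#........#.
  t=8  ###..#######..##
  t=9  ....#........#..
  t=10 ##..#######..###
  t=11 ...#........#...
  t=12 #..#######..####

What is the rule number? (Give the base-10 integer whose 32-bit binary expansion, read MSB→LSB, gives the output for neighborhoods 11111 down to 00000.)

  [31] ##### => .  t=2,i=12
  [30] ####. => .  t=2,i=3
  [29] ###.# => .  t=1,i=5
  [28] ###.. => .  t=0,i=13
  [27] ##.## => #  t=1,i=6
  [26] ##.#. => .  t=1,i=0
  [25] ##..# => .  t=0,i=6
  [24] ##... => #  t=0,i=14
  [23] #.### => #  t=1,i=3
  [22] #.##. => #  t=1,i=7
  [21] #.#.# => #  t=1,i=1
  [20] #.#.. => #  t=3,i=9
  [19] #..## => #  t=0,i=3
  [18] #..#. => #  t=0,i=7
  [17] #...# => #  t=0,i=15
  [16] #.... => #  t=3,i=2
  [15] .#### => .  t=2,i=2
  [14] .###. => #  t=0,i=12
  [13] .##.# => .  t=1,i=8
  [12] .##.. => #  t=0,i=5
  [11] .#.## => #  t=1,i=2
  [10] .#.#. => #  t=1,i=11
  [9] .#..# => .  t=0,i=2
  [8] .#... => #  t=3,i=1
  [7] ..### => .  t=0,i=11
  [6] ..##. => #  t=0,i=4
  [5] ..#.# => #  t=5,i=15
  [4] ..#.. => #  t=0,i=1
  [3] ...## => .  t=3,i=4
  [2] ...#. => .  t=0,i=0
  [1] ....# => .  t=3,i=3
  [0] ..... => #  t=3,i=12
  bits 00001001111111110101110101110001 = 167730545

167730545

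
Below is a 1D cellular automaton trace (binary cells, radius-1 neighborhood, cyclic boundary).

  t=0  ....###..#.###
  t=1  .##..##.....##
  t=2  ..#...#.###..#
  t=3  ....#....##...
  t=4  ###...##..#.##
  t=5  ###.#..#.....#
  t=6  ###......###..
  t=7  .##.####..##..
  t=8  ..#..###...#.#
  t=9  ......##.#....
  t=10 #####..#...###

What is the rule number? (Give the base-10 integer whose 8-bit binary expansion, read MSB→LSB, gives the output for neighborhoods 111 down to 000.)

  nb ###: next=#  (t=0,i=5, bit7=1)
  nb ##.: next=#  (t=0,i=6, bit6=1)
  nb #.#: next=.  (t=0,i=10, bit5=0)
  nb #..: next=.  (t=0,i=0, bit4=0)
  nb .##: next=.  (t=0,i=4, bit3=0)
  nb .#.: next=.  (t=0,i=9, bit2=0)
  nb ..#: next=.  (t=0,i=3, bit1=0)
  nb ...: next=#  (t=0,i=1, bit0=1)
  bits 11000001 = 193

193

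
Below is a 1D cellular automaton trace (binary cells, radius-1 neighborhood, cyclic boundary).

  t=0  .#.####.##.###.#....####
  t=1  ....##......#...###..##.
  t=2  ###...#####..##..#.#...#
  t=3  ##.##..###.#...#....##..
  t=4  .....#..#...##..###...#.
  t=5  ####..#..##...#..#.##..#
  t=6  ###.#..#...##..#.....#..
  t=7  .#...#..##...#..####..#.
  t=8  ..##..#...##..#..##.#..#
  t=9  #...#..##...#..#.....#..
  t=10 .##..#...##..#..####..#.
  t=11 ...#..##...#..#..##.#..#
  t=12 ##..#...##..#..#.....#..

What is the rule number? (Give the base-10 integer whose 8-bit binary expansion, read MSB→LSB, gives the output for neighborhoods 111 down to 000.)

  nb ###: next=#  (t=0,i=4, bit7=1)
  nb ##.: next=.  (t=0,i=6, bit6=0)
  nb #.#: next=.  (t=0,i=0, bit5=0)
  nb #..: next=#  (t=0,i=16, bit4=1)
  nb .##: next=.  (t=0,i=3, bit3=0)
  nb .#.: next=.  (t=0,i=1, bit2=0)
  nb ..#: next=.  (t=0,i=19, bit1=0)
  nb ...: next=#  (t=0,i=17, bit0=1)
  bits 10010001 = 145

145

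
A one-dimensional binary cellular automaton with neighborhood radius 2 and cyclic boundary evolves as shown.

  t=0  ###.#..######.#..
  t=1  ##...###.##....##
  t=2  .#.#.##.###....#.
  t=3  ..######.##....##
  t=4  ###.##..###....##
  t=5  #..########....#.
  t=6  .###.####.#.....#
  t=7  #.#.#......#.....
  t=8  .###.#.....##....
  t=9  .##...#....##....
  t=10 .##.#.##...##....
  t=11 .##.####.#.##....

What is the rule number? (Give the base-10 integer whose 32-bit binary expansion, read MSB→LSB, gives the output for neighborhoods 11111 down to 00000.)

  #####|#  b31=1 t=0,i=9
  ####.|.  b30=0 t=0,i=11
  ###.#|.  b29=0 t=0,i=2
  ###..|#  b28=1 t=1,i=1
  ##.##|#  b27=1 t=1,i=8
  ##.#.|.  b26=0 t=0,i=3
  ##..#|#  b25=1 t=3,i=0
  ##...|.  b24=0 t=1,i=2
  #.###|.  b23=0 t=2,i=8
  #.##.|#  b22=1 t=1,i=9
  #.#.#|#  b21=1 t=2,i=3
  #.#..|.  b20=0 t=0,i=4
  #..##|#  b19=1 t=0,i=6
  #..#.|.  b18=0 t=2,i=0
  #...#|#  b17=1 t=1,i=3
  #....|.  b16=0 t=1,i=12
  .####|.  b15=0 t=0,i=8
  .###.|#  b14=1 t=0,i=1
  .##.#|#  b13=1 t=2,i=6
  .##..|#  b12=1 t=1,i=10
  .#.##|#  b11=1 t=2,i=4
  .#.#.|#  b10=1 t=2,i=2
  .#..#|#  b9=1 t=0,i=5
  .#...|#  b8=1 t=6,i=11
  ..###|#  b7=1 t=0,i=0
  ..##.|#  b6=1 t=3,i=15
  ..#.#|.  b5=0 t=2,i=1
  ..#..|#  b4=1 t=2,i=15
  ...##|.  b3=0 t=1,i=4
  ...#.|.  b2=0 t=2,i=14
  ....#|.  b1=0 t=1,i=13
  .....|.  b0=0 t=6,i=13
  bits 10011010011010100111111111010000 = 2590670800

2590670800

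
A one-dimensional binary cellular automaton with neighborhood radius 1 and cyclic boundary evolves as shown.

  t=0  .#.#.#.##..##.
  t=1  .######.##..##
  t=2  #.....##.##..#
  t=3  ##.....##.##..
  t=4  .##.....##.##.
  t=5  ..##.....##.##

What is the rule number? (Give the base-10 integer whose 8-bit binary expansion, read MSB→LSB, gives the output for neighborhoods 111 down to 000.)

116

  nb ###: next=.  (t=1,i=2, bit7=0)
  nb ##.: next=#  (t=0,i=8, bit6=1)
  nb #.#: next=#  (t=0,i=2, bit5=1)
  nb #..: next=#  (t=0,i=9, bit4=1)
  nb .##: next=.  (t=0,i=7, bit3=0)
  nb .#.: next=#  (t=0,i=1, bit2=1)
  nb ..#: next=.  (t=0,i=0, bit1=0)
  nb ...: next=.  (t=2,i=2, bit0=0)
  bits 01110100 = 116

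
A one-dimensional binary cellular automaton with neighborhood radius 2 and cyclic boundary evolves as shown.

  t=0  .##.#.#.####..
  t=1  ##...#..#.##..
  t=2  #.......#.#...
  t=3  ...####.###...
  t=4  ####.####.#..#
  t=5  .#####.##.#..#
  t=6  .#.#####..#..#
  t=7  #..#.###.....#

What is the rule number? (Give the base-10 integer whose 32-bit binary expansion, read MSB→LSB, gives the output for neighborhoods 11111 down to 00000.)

  #####|#  b31=1 t=4,i=1
  ####.|#  b30=1 t=0,i=10
  ###.#|#  b29=1 t=3,i=6
  ###..|#  b28=1 t=0,i=11
  ##.##|#  b27=1 t=3,i=7
  ##.#.|.  b26=0 t=0,i=3
  ##..#|.  b25=0 t=1,i=12
  ##...|.  b24=0 t=0,i=12
  #.###|#  b23=1 t=0,i=8
  #.##.|#  b22=1 t=1,i=10
  #.#.#|.  b21=0 t=0,i=4
  #.#..|#  b20=1 t=2,i=10
  #..##|.  b19=0 t=1,i=13
  #..#.|.  b18=0 t=1,i=7
  #...#|.  b17=0 t=0,i=13
  #....|.  b16=0 t=2,i=2
  .####|.  b15=0 t=0,i=9
  .###.|.  b14=0 t=3,i=9
  .##.#|.  b13=0 t=0,i=2
  .##..|.  b12=0 t=1,i=1
  .#.##|.  b11=0 t=0,i=7
  .#.#.|#  b10=1 t=0,i=5
  .#..#|.  b9=0 t=1,i=6
  .#...|.  b8=0 t=2,i=1
  ..###|#  b7=1 t=3,i=3
  ..##.|#  b6=1 t=0,i=1
  ..#.#|#  b5=1 t=1,i=8
  ..#..|.  b4=0 t=1,i=5
  ...##|#  b3=1 t=0,i=0
  ...#.|.  b2=0 t=1,i=4
  ....#|#  b1=1 t=2,i=6
  .....|#  b0=1 t=2,i=3
  bits 11111000110100000000010011101011 = 4174382315

4174382315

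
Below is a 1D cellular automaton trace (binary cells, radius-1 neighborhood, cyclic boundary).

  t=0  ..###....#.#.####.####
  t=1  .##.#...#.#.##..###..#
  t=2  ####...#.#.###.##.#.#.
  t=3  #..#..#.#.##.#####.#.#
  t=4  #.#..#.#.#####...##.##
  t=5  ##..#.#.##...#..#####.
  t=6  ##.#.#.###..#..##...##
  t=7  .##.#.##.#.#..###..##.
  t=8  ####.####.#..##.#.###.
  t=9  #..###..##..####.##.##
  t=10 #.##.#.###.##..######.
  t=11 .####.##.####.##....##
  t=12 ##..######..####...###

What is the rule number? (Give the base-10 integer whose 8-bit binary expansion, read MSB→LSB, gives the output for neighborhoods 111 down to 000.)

106

  nb ###: next=.  (t=0,i=3, bit7=0)
  nb ##.: next=#  (t=0,i=4, bit6=1)
  nb #.#: next=#  (t=0,i=10, bit5=1)
  nb #..: next=.  (t=0,i=0, bit4=0)
  nb .##: next=#  (t=0,i=2, bit3=1)
  nb .#.: next=.  (t=0,i=9, bit2=0)
  nb ..#: next=#  (t=0,i=1, bit1=1)
  nb ...: next=.  (t=0,i=6, bit0=0)
  bits 01101010 = 106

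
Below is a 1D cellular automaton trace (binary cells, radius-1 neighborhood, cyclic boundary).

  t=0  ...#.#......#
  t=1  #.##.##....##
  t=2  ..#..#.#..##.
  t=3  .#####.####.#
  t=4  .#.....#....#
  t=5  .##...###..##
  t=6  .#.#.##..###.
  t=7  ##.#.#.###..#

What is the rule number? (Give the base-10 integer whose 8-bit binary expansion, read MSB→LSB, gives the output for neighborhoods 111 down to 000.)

30

  [7] ### => .  t=1,i=12
  [6] ##. => .  t=1,i=0
  [5] #.# => .  t=0,i=4
  [4] #.. => #  t=0,i=0
  [3] .## => #  t=1,i=2
  [2] .#. => #  t=0,i=3
  [1] ..# => #  t=0,i=2
  [0] ... => .  t=0,i=1
  bits 00011110 = 30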